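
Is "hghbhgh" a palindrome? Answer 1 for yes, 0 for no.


Input: hghbhgh
Reversed: hghbhgh
  Compare pos 0 ('h') with pos 6 ('h'): match
  Compare pos 1 ('g') with pos 5 ('g'): match
  Compare pos 2 ('h') with pos 4 ('h'): match
Result: palindrome

1


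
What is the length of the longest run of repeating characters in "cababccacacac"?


Input: "cababccacacac"
Scanning for longest run:
  Position 1 ('a'): new char, reset run to 1
  Position 2 ('b'): new char, reset run to 1
  Position 3 ('a'): new char, reset run to 1
  Position 4 ('b'): new char, reset run to 1
  Position 5 ('c'): new char, reset run to 1
  Position 6 ('c'): continues run of 'c', length=2
  Position 7 ('a'): new char, reset run to 1
  Position 8 ('c'): new char, reset run to 1
  Position 9 ('a'): new char, reset run to 1
  Position 10 ('c'): new char, reset run to 1
  Position 11 ('a'): new char, reset run to 1
  Position 12 ('c'): new char, reset run to 1
Longest run: 'c' with length 2

2


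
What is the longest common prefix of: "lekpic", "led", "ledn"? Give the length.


Words: lekpic, led, ledn
  Position 0: all 'l' => match
  Position 1: all 'e' => match
  Position 2: ('k', 'd', 'd') => mismatch, stop
LCP = "le" (length 2)

2


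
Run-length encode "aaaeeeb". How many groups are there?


Input: aaaeeeb
Scanning for consecutive runs:
  Group 1: 'a' x 3 (positions 0-2)
  Group 2: 'e' x 3 (positions 3-5)
  Group 3: 'b' x 1 (positions 6-6)
Total groups: 3

3


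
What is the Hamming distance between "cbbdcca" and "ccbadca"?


Comparing "cbbdcca" and "ccbadca" position by position:
  Position 0: 'c' vs 'c' => same
  Position 1: 'b' vs 'c' => differ
  Position 2: 'b' vs 'b' => same
  Position 3: 'd' vs 'a' => differ
  Position 4: 'c' vs 'd' => differ
  Position 5: 'c' vs 'c' => same
  Position 6: 'a' vs 'a' => same
Total differences (Hamming distance): 3

3


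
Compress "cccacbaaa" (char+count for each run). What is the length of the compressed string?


Input: cccacbaaa
Runs:
  'c' x 3 => "c3"
  'a' x 1 => "a1"
  'c' x 1 => "c1"
  'b' x 1 => "b1"
  'a' x 3 => "a3"
Compressed: "c3a1c1b1a3"
Compressed length: 10

10


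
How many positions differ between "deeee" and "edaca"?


Comparing "deeee" and "edaca" position by position:
  Position 0: 'd' vs 'e' => DIFFER
  Position 1: 'e' vs 'd' => DIFFER
  Position 2: 'e' vs 'a' => DIFFER
  Position 3: 'e' vs 'c' => DIFFER
  Position 4: 'e' vs 'a' => DIFFER
Positions that differ: 5

5


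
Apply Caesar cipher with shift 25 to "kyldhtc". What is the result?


Caesar cipher: shift "kyldhtc" by 25
  'k' (pos 10) + 25 = pos 9 = 'j'
  'y' (pos 24) + 25 = pos 23 = 'x'
  'l' (pos 11) + 25 = pos 10 = 'k'
  'd' (pos 3) + 25 = pos 2 = 'c'
  'h' (pos 7) + 25 = pos 6 = 'g'
  't' (pos 19) + 25 = pos 18 = 's'
  'c' (pos 2) + 25 = pos 1 = 'b'
Result: jxkcgsb

jxkcgsb


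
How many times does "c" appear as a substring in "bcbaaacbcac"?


Searching for "c" in "bcbaaacbcac"
Scanning each position:
  Position 0: "b" => no
  Position 1: "c" => MATCH
  Position 2: "b" => no
  Position 3: "a" => no
  Position 4: "a" => no
  Position 5: "a" => no
  Position 6: "c" => MATCH
  Position 7: "b" => no
  Position 8: "c" => MATCH
  Position 9: "a" => no
  Position 10: "c" => MATCH
Total occurrences: 4

4


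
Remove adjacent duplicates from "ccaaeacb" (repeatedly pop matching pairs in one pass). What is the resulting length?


Input: ccaaeacb
Stack-based adjacent duplicate removal:
  Read 'c': push. Stack: c
  Read 'c': matches stack top 'c' => pop. Stack: (empty)
  Read 'a': push. Stack: a
  Read 'a': matches stack top 'a' => pop. Stack: (empty)
  Read 'e': push. Stack: e
  Read 'a': push. Stack: ea
  Read 'c': push. Stack: eac
  Read 'b': push. Stack: eacb
Final stack: "eacb" (length 4)

4


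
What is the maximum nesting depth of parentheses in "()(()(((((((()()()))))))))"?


Input: "()(()(((((((()()()))))))))"
Tracking depth:
  Position 0 '(': depth becomes 1
  Position 1 ')': depth becomes 0
  Position 2 '(': depth becomes 1
  Position 3 '(': depth becomes 2
  Position 4 ')': depth becomes 1
  Position 5 '(': depth becomes 2
  Position 6 '(': depth becomes 3
  Position 7 '(': depth becomes 4
  Position 8 '(': depth becomes 5
  Position 9 '(': depth becomes 6
  Position 10 '(': depth becomes 7
  Position 11 '(': depth becomes 8
  Position 12 '(': depth becomes 9
  Position 13 ')': depth becomes 8
  Position 14 '(': depth becomes 9
  Position 15 ')': depth becomes 8
  Position 16 '(': depth becomes 9
  Position 17 ')': depth becomes 8
  Position 18 ')': depth becomes 7
  Position 19 ')': depth becomes 6
  Position 20 ')': depth becomes 5
  Position 21 ')': depth becomes 4
  Position 22 ')': depth becomes 3
  Position 23 ')': depth becomes 2
  Position 24 ')': depth becomes 1
  Position 25 ')': depth becomes 0
Maximum depth reached: 9

9


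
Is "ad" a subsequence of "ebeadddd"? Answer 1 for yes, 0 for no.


Check if "ad" is a subsequence of "ebeadddd"
Greedy scan:
  Position 0 ('e'): no match needed
  Position 1 ('b'): no match needed
  Position 2 ('e'): no match needed
  Position 3 ('a'): matches sub[0] = 'a'
  Position 4 ('d'): matches sub[1] = 'd'
  Position 5 ('d'): no match needed
  Position 6 ('d'): no match needed
  Position 7 ('d'): no match needed
All 2 characters matched => is a subsequence

1


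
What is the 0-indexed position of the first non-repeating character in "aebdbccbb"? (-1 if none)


Input: aebdbccbb
Character frequencies:
  'a': 1
  'b': 4
  'c': 2
  'd': 1
  'e': 1
Scanning left to right for freq == 1:
  Position 0 ('a'): unique! => answer = 0

0


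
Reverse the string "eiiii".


Input: eiiii
Reading characters right to left:
  Position 4: 'i'
  Position 3: 'i'
  Position 2: 'i'
  Position 1: 'i'
  Position 0: 'e'
Reversed: iiiie

iiiie


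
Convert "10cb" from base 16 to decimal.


Input: "10cb" in base 16
Positional expansion:
  Digit '1' (value 1) x 16^3 = 4096
  Digit '0' (value 0) x 16^2 = 0
  Digit 'c' (value 12) x 16^1 = 192
  Digit 'b' (value 11) x 16^0 = 11
Sum = 4299

4299


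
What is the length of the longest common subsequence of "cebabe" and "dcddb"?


LCS of "cebabe" and "dcddb"
DP table:
           d    c    d    d    b
      0    0    0    0    0    0
  c   0    0    1    1    1    1
  e   0    0    1    1    1    1
  b   0    0    1    1    1    2
  a   0    0    1    1    1    2
  b   0    0    1    1    1    2
  e   0    0    1    1    1    2
LCS length = dp[6][5] = 2

2


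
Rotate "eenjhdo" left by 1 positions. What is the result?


Input: "eenjhdo", rotate left by 1
First 1 characters: "e"
Remaining characters: "enjhdo"
Concatenate remaining + first: "enjhdo" + "e" = "enjhdoe"

enjhdoe


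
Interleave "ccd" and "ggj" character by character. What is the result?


Interleaving "ccd" and "ggj":
  Position 0: 'c' from first, 'g' from second => "cg"
  Position 1: 'c' from first, 'g' from second => "cg"
  Position 2: 'd' from first, 'j' from second => "dj"
Result: cgcgdj

cgcgdj


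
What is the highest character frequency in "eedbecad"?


Input: eedbecad
Character counts:
  'a': 1
  'b': 1
  'c': 1
  'd': 2
  'e': 3
Maximum frequency: 3

3


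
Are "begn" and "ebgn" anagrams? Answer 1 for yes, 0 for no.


Strings: "begn", "ebgn"
Sorted first:  begn
Sorted second: begn
Sorted forms match => anagrams

1


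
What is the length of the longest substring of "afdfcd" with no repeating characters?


Input: "afdfcd"
Sliding window (track last position of each char):
  Position 0 ('a'): window [0,0] length 1 -- new best
  Position 1 ('f'): window [0,1] length 2 -- new best
  Position 2 ('d'): window [0,2] length 3 -- new best
  Position 3 ('f'): repeat (last at 1), move window start to 2
  Position 3 ('f'): window [2,3] length 2
  Position 4 ('c'): window [2,4] length 3
  Position 5 ('d'): repeat (last at 2), move window start to 3
  Position 5 ('d'): window [3,5] length 3
Longest substring with no repeats: "afd" with length 3

3


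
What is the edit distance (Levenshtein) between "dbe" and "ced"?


Computing edit distance: "dbe" -> "ced"
DP table:
           c    e    d
      0    1    2    3
  d   1    1    2    2
  b   2    2    2    3
  e   3    3    2    3
Edit distance = dp[3][3] = 3

3


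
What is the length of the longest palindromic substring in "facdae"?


Input: "facdae"
Checking substrings for palindromes:
  No multi-char palindromic substrings found
Longest palindromic substring: "f" with length 1

1


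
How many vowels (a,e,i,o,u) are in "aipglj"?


Input: aipglj
Checking each character:
  'a' at position 0: vowel (running total: 1)
  'i' at position 1: vowel (running total: 2)
  'p' at position 2: consonant
  'g' at position 3: consonant
  'l' at position 4: consonant
  'j' at position 5: consonant
Total vowels: 2

2


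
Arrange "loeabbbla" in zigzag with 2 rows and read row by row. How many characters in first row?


Zigzag "loeabbbla" into 2 rows:
Placing characters:
  'l' => row 0
  'o' => row 1
  'e' => row 0
  'a' => row 1
  'b' => row 0
  'b' => row 1
  'b' => row 0
  'l' => row 1
  'a' => row 0
Rows:
  Row 0: "lebba"
  Row 1: "oabl"
First row length: 5

5


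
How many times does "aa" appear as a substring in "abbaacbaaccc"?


Searching for "aa" in "abbaacbaaccc"
Scanning each position:
  Position 0: "ab" => no
  Position 1: "bb" => no
  Position 2: "ba" => no
  Position 3: "aa" => MATCH
  Position 4: "ac" => no
  Position 5: "cb" => no
  Position 6: "ba" => no
  Position 7: "aa" => MATCH
  Position 8: "ac" => no
  Position 9: "cc" => no
  Position 10: "cc" => no
Total occurrences: 2

2


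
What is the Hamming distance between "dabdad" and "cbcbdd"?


Comparing "dabdad" and "cbcbdd" position by position:
  Position 0: 'd' vs 'c' => differ
  Position 1: 'a' vs 'b' => differ
  Position 2: 'b' vs 'c' => differ
  Position 3: 'd' vs 'b' => differ
  Position 4: 'a' vs 'd' => differ
  Position 5: 'd' vs 'd' => same
Total differences (Hamming distance): 5

5


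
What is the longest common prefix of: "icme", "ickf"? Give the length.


Words: icme, ickf
  Position 0: all 'i' => match
  Position 1: all 'c' => match
  Position 2: ('m', 'k') => mismatch, stop
LCP = "ic" (length 2)

2


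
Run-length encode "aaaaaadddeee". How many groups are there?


Input: aaaaaadddeee
Scanning for consecutive runs:
  Group 1: 'a' x 6 (positions 0-5)
  Group 2: 'd' x 3 (positions 6-8)
  Group 3: 'e' x 3 (positions 9-11)
Total groups: 3

3


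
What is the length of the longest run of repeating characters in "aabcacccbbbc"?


Input: "aabcacccbbbc"
Scanning for longest run:
  Position 1 ('a'): continues run of 'a', length=2
  Position 2 ('b'): new char, reset run to 1
  Position 3 ('c'): new char, reset run to 1
  Position 4 ('a'): new char, reset run to 1
  Position 5 ('c'): new char, reset run to 1
  Position 6 ('c'): continues run of 'c', length=2
  Position 7 ('c'): continues run of 'c', length=3
  Position 8 ('b'): new char, reset run to 1
  Position 9 ('b'): continues run of 'b', length=2
  Position 10 ('b'): continues run of 'b', length=3
  Position 11 ('c'): new char, reset run to 1
Longest run: 'c' with length 3

3


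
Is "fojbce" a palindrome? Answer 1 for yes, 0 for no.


Input: fojbce
Reversed: ecbjof
  Compare pos 0 ('f') with pos 5 ('e'): MISMATCH
  Compare pos 1 ('o') with pos 4 ('c'): MISMATCH
  Compare pos 2 ('j') with pos 3 ('b'): MISMATCH
Result: not a palindrome

0


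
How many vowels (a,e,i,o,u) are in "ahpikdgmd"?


Input: ahpikdgmd
Checking each character:
  'a' at position 0: vowel (running total: 1)
  'h' at position 1: consonant
  'p' at position 2: consonant
  'i' at position 3: vowel (running total: 2)
  'k' at position 4: consonant
  'd' at position 5: consonant
  'g' at position 6: consonant
  'm' at position 7: consonant
  'd' at position 8: consonant
Total vowels: 2

2


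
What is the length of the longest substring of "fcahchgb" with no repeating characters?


Input: "fcahchgb"
Sliding window (track last position of each char):
  Position 0 ('f'): window [0,0] length 1 -- new best
  Position 1 ('c'): window [0,1] length 2 -- new best
  Position 2 ('a'): window [0,2] length 3 -- new best
  Position 3 ('h'): window [0,3] length 4 -- new best
  Position 4 ('c'): repeat (last at 1), move window start to 2
  Position 4 ('c'): window [2,4] length 3
  Position 5 ('h'): repeat (last at 3), move window start to 4
  Position 5 ('h'): window [4,5] length 2
  Position 6 ('g'): window [4,6] length 3
  Position 7 ('b'): window [4,7] length 4
Longest substring with no repeats: "fcah" with length 4

4


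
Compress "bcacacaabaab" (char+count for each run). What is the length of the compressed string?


Input: bcacacaabaab
Runs:
  'b' x 1 => "b1"
  'c' x 1 => "c1"
  'a' x 1 => "a1"
  'c' x 1 => "c1"
  'a' x 1 => "a1"
  'c' x 1 => "c1"
  'a' x 2 => "a2"
  'b' x 1 => "b1"
  'a' x 2 => "a2"
  'b' x 1 => "b1"
Compressed: "b1c1a1c1a1c1a2b1a2b1"
Compressed length: 20

20


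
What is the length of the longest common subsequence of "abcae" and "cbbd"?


LCS of "abcae" and "cbbd"
DP table:
           c    b    b    d
      0    0    0    0    0
  a   0    0    0    0    0
  b   0    0    1    1    1
  c   0    1    1    1    1
  a   0    1    1    1    1
  e   0    1    1    1    1
LCS length = dp[5][4] = 1

1


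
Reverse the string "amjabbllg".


Input: amjabbllg
Reading characters right to left:
  Position 8: 'g'
  Position 7: 'l'
  Position 6: 'l'
  Position 5: 'b'
  Position 4: 'b'
  Position 3: 'a'
  Position 2: 'j'
  Position 1: 'm'
  Position 0: 'a'
Reversed: gllbbajma

gllbbajma


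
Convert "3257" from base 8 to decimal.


Input: "3257" in base 8
Positional expansion:
  Digit '3' (value 3) x 8^3 = 1536
  Digit '2' (value 2) x 8^2 = 128
  Digit '5' (value 5) x 8^1 = 40
  Digit '7' (value 7) x 8^0 = 7
Sum = 1711

1711


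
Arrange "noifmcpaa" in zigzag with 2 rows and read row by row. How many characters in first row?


Zigzag "noifmcpaa" into 2 rows:
Placing characters:
  'n' => row 0
  'o' => row 1
  'i' => row 0
  'f' => row 1
  'm' => row 0
  'c' => row 1
  'p' => row 0
  'a' => row 1
  'a' => row 0
Rows:
  Row 0: "nimpa"
  Row 1: "ofca"
First row length: 5

5


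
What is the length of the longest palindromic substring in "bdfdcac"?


Input: "bdfdcac"
Checking substrings for palindromes:
  [1:4] "dfd" (len 3) => palindrome
  [4:7] "cac" (len 3) => palindrome
Longest palindromic substring: "dfd" with length 3

3


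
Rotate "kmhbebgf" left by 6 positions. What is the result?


Input: "kmhbebgf", rotate left by 6
First 6 characters: "kmhbeb"
Remaining characters: "gf"
Concatenate remaining + first: "gf" + "kmhbeb" = "gfkmhbeb"

gfkmhbeb


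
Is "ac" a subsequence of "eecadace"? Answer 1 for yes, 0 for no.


Check if "ac" is a subsequence of "eecadace"
Greedy scan:
  Position 0 ('e'): no match needed
  Position 1 ('e'): no match needed
  Position 2 ('c'): no match needed
  Position 3 ('a'): matches sub[0] = 'a'
  Position 4 ('d'): no match needed
  Position 5 ('a'): no match needed
  Position 6 ('c'): matches sub[1] = 'c'
  Position 7 ('e'): no match needed
All 2 characters matched => is a subsequence

1


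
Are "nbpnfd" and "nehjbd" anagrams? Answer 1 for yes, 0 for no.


Strings: "nbpnfd", "nehjbd"
Sorted first:  bdfnnp
Sorted second: bdehjn
Differ at position 2: 'f' vs 'e' => not anagrams

0


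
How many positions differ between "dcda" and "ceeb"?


Comparing "dcda" and "ceeb" position by position:
  Position 0: 'd' vs 'c' => DIFFER
  Position 1: 'c' vs 'e' => DIFFER
  Position 2: 'd' vs 'e' => DIFFER
  Position 3: 'a' vs 'b' => DIFFER
Positions that differ: 4

4


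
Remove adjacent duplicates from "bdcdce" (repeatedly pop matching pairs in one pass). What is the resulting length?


Input: bdcdce
Stack-based adjacent duplicate removal:
  Read 'b': push. Stack: b
  Read 'd': push. Stack: bd
  Read 'c': push. Stack: bdc
  Read 'd': push. Stack: bdcd
  Read 'c': push. Stack: bdcdc
  Read 'e': push. Stack: bdcdce
Final stack: "bdcdce" (length 6)

6


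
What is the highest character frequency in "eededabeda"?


Input: eededabeda
Character counts:
  'a': 2
  'b': 1
  'd': 3
  'e': 4
Maximum frequency: 4

4


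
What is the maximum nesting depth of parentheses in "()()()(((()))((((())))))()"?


Input: "()()()(((()))((((())))))()"
Tracking depth:
  Position 0 '(': depth becomes 1
  Position 1 ')': depth becomes 0
  Position 2 '(': depth becomes 1
  Position 3 ')': depth becomes 0
  Position 4 '(': depth becomes 1
  Position 5 ')': depth becomes 0
  Position 6 '(': depth becomes 1
  Position 7 '(': depth becomes 2
  Position 8 '(': depth becomes 3
  Position 9 '(': depth becomes 4
  Position 10 ')': depth becomes 3
  Position 11 ')': depth becomes 2
  Position 12 ')': depth becomes 1
  Position 13 '(': depth becomes 2
  Position 14 '(': depth becomes 3
  Position 15 '(': depth becomes 4
  Position 16 '(': depth becomes 5
  Position 17 '(': depth becomes 6
  Position 18 ')': depth becomes 5
  Position 19 ')': depth becomes 4
  Position 20 ')': depth becomes 3
  Position 21 ')': depth becomes 2
  Position 22 ')': depth becomes 1
  Position 23 ')': depth becomes 0
  Position 24 '(': depth becomes 1
  Position 25 ')': depth becomes 0
Maximum depth reached: 6

6


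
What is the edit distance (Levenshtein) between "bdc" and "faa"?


Computing edit distance: "bdc" -> "faa"
DP table:
           f    a    a
      0    1    2    3
  b   1    1    2    3
  d   2    2    2    3
  c   3    3    3    3
Edit distance = dp[3][3] = 3

3


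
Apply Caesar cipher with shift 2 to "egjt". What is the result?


Caesar cipher: shift "egjt" by 2
  'e' (pos 4) + 2 = pos 6 = 'g'
  'g' (pos 6) + 2 = pos 8 = 'i'
  'j' (pos 9) + 2 = pos 11 = 'l'
  't' (pos 19) + 2 = pos 21 = 'v'
Result: gilv

gilv


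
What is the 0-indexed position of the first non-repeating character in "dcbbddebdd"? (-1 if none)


Input: dcbbddebdd
Character frequencies:
  'b': 3
  'c': 1
  'd': 5
  'e': 1
Scanning left to right for freq == 1:
  Position 0 ('d'): freq=5, skip
  Position 1 ('c'): unique! => answer = 1

1


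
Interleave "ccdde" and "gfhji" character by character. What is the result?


Interleaving "ccdde" and "gfhji":
  Position 0: 'c' from first, 'g' from second => "cg"
  Position 1: 'c' from first, 'f' from second => "cf"
  Position 2: 'd' from first, 'h' from second => "dh"
  Position 3: 'd' from first, 'j' from second => "dj"
  Position 4: 'e' from first, 'i' from second => "ei"
Result: cgcfdhdjei

cgcfdhdjei


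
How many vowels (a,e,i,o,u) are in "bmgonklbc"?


Input: bmgonklbc
Checking each character:
  'b' at position 0: consonant
  'm' at position 1: consonant
  'g' at position 2: consonant
  'o' at position 3: vowel (running total: 1)
  'n' at position 4: consonant
  'k' at position 5: consonant
  'l' at position 6: consonant
  'b' at position 7: consonant
  'c' at position 8: consonant
Total vowels: 1

1


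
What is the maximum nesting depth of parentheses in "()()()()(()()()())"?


Input: "()()()()(()()()())"
Tracking depth:
  Position 0 '(': depth becomes 1
  Position 1 ')': depth becomes 0
  Position 2 '(': depth becomes 1
  Position 3 ')': depth becomes 0
  Position 4 '(': depth becomes 1
  Position 5 ')': depth becomes 0
  Position 6 '(': depth becomes 1
  Position 7 ')': depth becomes 0
  Position 8 '(': depth becomes 1
  Position 9 '(': depth becomes 2
  Position 10 ')': depth becomes 1
  Position 11 '(': depth becomes 2
  Position 12 ')': depth becomes 1
  Position 13 '(': depth becomes 2
  Position 14 ')': depth becomes 1
  Position 15 '(': depth becomes 2
  Position 16 ')': depth becomes 1
  Position 17 ')': depth becomes 0
Maximum depth reached: 2

2


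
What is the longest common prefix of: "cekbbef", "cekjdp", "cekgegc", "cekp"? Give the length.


Words: cekbbef, cekjdp, cekgegc, cekp
  Position 0: all 'c' => match
  Position 1: all 'e' => match
  Position 2: all 'k' => match
  Position 3: ('b', 'j', 'g', 'p') => mismatch, stop
LCP = "cek" (length 3)

3


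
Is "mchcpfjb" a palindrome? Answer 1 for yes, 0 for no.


Input: mchcpfjb
Reversed: bjfpchcm
  Compare pos 0 ('m') with pos 7 ('b'): MISMATCH
  Compare pos 1 ('c') with pos 6 ('j'): MISMATCH
  Compare pos 2 ('h') with pos 5 ('f'): MISMATCH
  Compare pos 3 ('c') with pos 4 ('p'): MISMATCH
Result: not a palindrome

0


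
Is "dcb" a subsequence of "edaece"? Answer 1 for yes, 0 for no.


Check if "dcb" is a subsequence of "edaece"
Greedy scan:
  Position 0 ('e'): no match needed
  Position 1 ('d'): matches sub[0] = 'd'
  Position 2 ('a'): no match needed
  Position 3 ('e'): no match needed
  Position 4 ('c'): matches sub[1] = 'c'
  Position 5 ('e'): no match needed
Only matched 2/3 characters => not a subsequence

0


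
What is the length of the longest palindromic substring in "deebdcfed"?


Input: "deebdcfed"
Checking substrings for palindromes:
  [1:3] "ee" (len 2) => palindrome
Longest palindromic substring: "ee" with length 2

2


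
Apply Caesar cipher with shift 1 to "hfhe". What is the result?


Caesar cipher: shift "hfhe" by 1
  'h' (pos 7) + 1 = pos 8 = 'i'
  'f' (pos 5) + 1 = pos 6 = 'g'
  'h' (pos 7) + 1 = pos 8 = 'i'
  'e' (pos 4) + 1 = pos 5 = 'f'
Result: igif

igif


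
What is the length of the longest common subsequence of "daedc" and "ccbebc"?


LCS of "daedc" and "ccbebc"
DP table:
           c    c    b    e    b    c
      0    0    0    0    0    0    0
  d   0    0    0    0    0    0    0
  a   0    0    0    0    0    0    0
  e   0    0    0    0    1    1    1
  d   0    0    0    0    1    1    1
  c   0    1    1    1    1    1    2
LCS length = dp[5][6] = 2

2


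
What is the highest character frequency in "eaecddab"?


Input: eaecddab
Character counts:
  'a': 2
  'b': 1
  'c': 1
  'd': 2
  'e': 2
Maximum frequency: 2

2


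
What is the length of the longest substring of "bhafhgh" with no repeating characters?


Input: "bhafhgh"
Sliding window (track last position of each char):
  Position 0 ('b'): window [0,0] length 1 -- new best
  Position 1 ('h'): window [0,1] length 2 -- new best
  Position 2 ('a'): window [0,2] length 3 -- new best
  Position 3 ('f'): window [0,3] length 4 -- new best
  Position 4 ('h'): repeat (last at 1), move window start to 2
  Position 4 ('h'): window [2,4] length 3
  Position 5 ('g'): window [2,5] length 4
  Position 6 ('h'): repeat (last at 4), move window start to 5
  Position 6 ('h'): window [5,6] length 2
Longest substring with no repeats: "bhaf" with length 4

4


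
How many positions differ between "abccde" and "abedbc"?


Comparing "abccde" and "abedbc" position by position:
  Position 0: 'a' vs 'a' => same
  Position 1: 'b' vs 'b' => same
  Position 2: 'c' vs 'e' => DIFFER
  Position 3: 'c' vs 'd' => DIFFER
  Position 4: 'd' vs 'b' => DIFFER
  Position 5: 'e' vs 'c' => DIFFER
Positions that differ: 4

4


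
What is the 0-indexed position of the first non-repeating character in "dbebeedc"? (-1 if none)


Input: dbebeedc
Character frequencies:
  'b': 2
  'c': 1
  'd': 2
  'e': 3
Scanning left to right for freq == 1:
  Position 0 ('d'): freq=2, skip
  Position 1 ('b'): freq=2, skip
  Position 2 ('e'): freq=3, skip
  Position 3 ('b'): freq=2, skip
  Position 4 ('e'): freq=3, skip
  Position 5 ('e'): freq=3, skip
  Position 6 ('d'): freq=2, skip
  Position 7 ('c'): unique! => answer = 7

7


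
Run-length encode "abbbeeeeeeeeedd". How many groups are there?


Input: abbbeeeeeeeeedd
Scanning for consecutive runs:
  Group 1: 'a' x 1 (positions 0-0)
  Group 2: 'b' x 3 (positions 1-3)
  Group 3: 'e' x 9 (positions 4-12)
  Group 4: 'd' x 2 (positions 13-14)
Total groups: 4

4


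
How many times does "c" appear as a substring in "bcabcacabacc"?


Searching for "c" in "bcabcacabacc"
Scanning each position:
  Position 0: "b" => no
  Position 1: "c" => MATCH
  Position 2: "a" => no
  Position 3: "b" => no
  Position 4: "c" => MATCH
  Position 5: "a" => no
  Position 6: "c" => MATCH
  Position 7: "a" => no
  Position 8: "b" => no
  Position 9: "a" => no
  Position 10: "c" => MATCH
  Position 11: "c" => MATCH
Total occurrences: 5

5


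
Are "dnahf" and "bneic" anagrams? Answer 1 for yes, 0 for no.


Strings: "dnahf", "bneic"
Sorted first:  adfhn
Sorted second: bcein
Differ at position 0: 'a' vs 'b' => not anagrams

0


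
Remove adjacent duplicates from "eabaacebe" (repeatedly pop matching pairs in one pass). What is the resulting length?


Input: eabaacebe
Stack-based adjacent duplicate removal:
  Read 'e': push. Stack: e
  Read 'a': push. Stack: ea
  Read 'b': push. Stack: eab
  Read 'a': push. Stack: eaba
  Read 'a': matches stack top 'a' => pop. Stack: eab
  Read 'c': push. Stack: eabc
  Read 'e': push. Stack: eabce
  Read 'b': push. Stack: eabceb
  Read 'e': push. Stack: eabcebe
Final stack: "eabcebe" (length 7)

7


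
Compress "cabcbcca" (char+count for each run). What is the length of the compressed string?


Input: cabcbcca
Runs:
  'c' x 1 => "c1"
  'a' x 1 => "a1"
  'b' x 1 => "b1"
  'c' x 1 => "c1"
  'b' x 1 => "b1"
  'c' x 2 => "c2"
  'a' x 1 => "a1"
Compressed: "c1a1b1c1b1c2a1"
Compressed length: 14

14


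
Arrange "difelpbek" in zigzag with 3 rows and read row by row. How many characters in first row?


Zigzag "difelpbek" into 3 rows:
Placing characters:
  'd' => row 0
  'i' => row 1
  'f' => row 2
  'e' => row 1
  'l' => row 0
  'p' => row 1
  'b' => row 2
  'e' => row 1
  'k' => row 0
Rows:
  Row 0: "dlk"
  Row 1: "iepe"
  Row 2: "fb"
First row length: 3

3


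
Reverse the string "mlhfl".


Input: mlhfl
Reading characters right to left:
  Position 4: 'l'
  Position 3: 'f'
  Position 2: 'h'
  Position 1: 'l'
  Position 0: 'm'
Reversed: lfhlm

lfhlm


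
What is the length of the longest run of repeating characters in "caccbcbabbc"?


Input: "caccbcbabbc"
Scanning for longest run:
  Position 1 ('a'): new char, reset run to 1
  Position 2 ('c'): new char, reset run to 1
  Position 3 ('c'): continues run of 'c', length=2
  Position 4 ('b'): new char, reset run to 1
  Position 5 ('c'): new char, reset run to 1
  Position 6 ('b'): new char, reset run to 1
  Position 7 ('a'): new char, reset run to 1
  Position 8 ('b'): new char, reset run to 1
  Position 9 ('b'): continues run of 'b', length=2
  Position 10 ('c'): new char, reset run to 1
Longest run: 'c' with length 2

2


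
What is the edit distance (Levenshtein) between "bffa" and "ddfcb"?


Computing edit distance: "bffa" -> "ddfcb"
DP table:
           d    d    f    c    b
      0    1    2    3    4    5
  b   1    1    2    3    4    4
  f   2    2    2    2    3    4
  f   3    3    3    2    3    4
  a   4    4    4    3    3    4
Edit distance = dp[4][5] = 4

4


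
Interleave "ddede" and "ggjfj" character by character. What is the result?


Interleaving "ddede" and "ggjfj":
  Position 0: 'd' from first, 'g' from second => "dg"
  Position 1: 'd' from first, 'g' from second => "dg"
  Position 2: 'e' from first, 'j' from second => "ej"
  Position 3: 'd' from first, 'f' from second => "df"
  Position 4: 'e' from first, 'j' from second => "ej"
Result: dgdgejdfej

dgdgejdfej


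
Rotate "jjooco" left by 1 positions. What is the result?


Input: "jjooco", rotate left by 1
First 1 characters: "j"
Remaining characters: "jooco"
Concatenate remaining + first: "jooco" + "j" = "joocoj"

joocoj


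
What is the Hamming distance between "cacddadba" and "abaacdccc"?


Comparing "cacddadba" and "abaacdccc" position by position:
  Position 0: 'c' vs 'a' => differ
  Position 1: 'a' vs 'b' => differ
  Position 2: 'c' vs 'a' => differ
  Position 3: 'd' vs 'a' => differ
  Position 4: 'd' vs 'c' => differ
  Position 5: 'a' vs 'd' => differ
  Position 6: 'd' vs 'c' => differ
  Position 7: 'b' vs 'c' => differ
  Position 8: 'a' vs 'c' => differ
Total differences (Hamming distance): 9

9


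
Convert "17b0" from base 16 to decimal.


Input: "17b0" in base 16
Positional expansion:
  Digit '1' (value 1) x 16^3 = 4096
  Digit '7' (value 7) x 16^2 = 1792
  Digit 'b' (value 11) x 16^1 = 176
  Digit '0' (value 0) x 16^0 = 0
Sum = 6064

6064


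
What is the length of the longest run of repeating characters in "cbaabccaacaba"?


Input: "cbaabccaacaba"
Scanning for longest run:
  Position 1 ('b'): new char, reset run to 1
  Position 2 ('a'): new char, reset run to 1
  Position 3 ('a'): continues run of 'a', length=2
  Position 4 ('b'): new char, reset run to 1
  Position 5 ('c'): new char, reset run to 1
  Position 6 ('c'): continues run of 'c', length=2
  Position 7 ('a'): new char, reset run to 1
  Position 8 ('a'): continues run of 'a', length=2
  Position 9 ('c'): new char, reset run to 1
  Position 10 ('a'): new char, reset run to 1
  Position 11 ('b'): new char, reset run to 1
  Position 12 ('a'): new char, reset run to 1
Longest run: 'a' with length 2

2


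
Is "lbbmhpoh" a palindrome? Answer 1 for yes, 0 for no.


Input: lbbmhpoh
Reversed: hophmbbl
  Compare pos 0 ('l') with pos 7 ('h'): MISMATCH
  Compare pos 1 ('b') with pos 6 ('o'): MISMATCH
  Compare pos 2 ('b') with pos 5 ('p'): MISMATCH
  Compare pos 3 ('m') with pos 4 ('h'): MISMATCH
Result: not a palindrome

0


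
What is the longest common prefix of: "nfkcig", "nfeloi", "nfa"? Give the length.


Words: nfkcig, nfeloi, nfa
  Position 0: all 'n' => match
  Position 1: all 'f' => match
  Position 2: ('k', 'e', 'a') => mismatch, stop
LCP = "nf" (length 2)

2


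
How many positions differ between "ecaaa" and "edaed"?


Comparing "ecaaa" and "edaed" position by position:
  Position 0: 'e' vs 'e' => same
  Position 1: 'c' vs 'd' => DIFFER
  Position 2: 'a' vs 'a' => same
  Position 3: 'a' vs 'e' => DIFFER
  Position 4: 'a' vs 'd' => DIFFER
Positions that differ: 3

3


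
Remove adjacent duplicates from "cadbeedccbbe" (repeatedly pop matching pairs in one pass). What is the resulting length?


Input: cadbeedccbbe
Stack-based adjacent duplicate removal:
  Read 'c': push. Stack: c
  Read 'a': push. Stack: ca
  Read 'd': push. Stack: cad
  Read 'b': push. Stack: cadb
  Read 'e': push. Stack: cadbe
  Read 'e': matches stack top 'e' => pop. Stack: cadb
  Read 'd': push. Stack: cadbd
  Read 'c': push. Stack: cadbdc
  Read 'c': matches stack top 'c' => pop. Stack: cadbd
  Read 'b': push. Stack: cadbdb
  Read 'b': matches stack top 'b' => pop. Stack: cadbd
  Read 'e': push. Stack: cadbde
Final stack: "cadbde" (length 6)

6


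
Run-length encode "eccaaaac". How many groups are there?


Input: eccaaaac
Scanning for consecutive runs:
  Group 1: 'e' x 1 (positions 0-0)
  Group 2: 'c' x 2 (positions 1-2)
  Group 3: 'a' x 4 (positions 3-6)
  Group 4: 'c' x 1 (positions 7-7)
Total groups: 4

4


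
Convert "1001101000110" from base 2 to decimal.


Input: "1001101000110" in base 2
Positional expansion:
  Digit '1' (value 1) x 2^12 = 4096
  Digit '0' (value 0) x 2^11 = 0
  Digit '0' (value 0) x 2^10 = 0
  Digit '1' (value 1) x 2^9 = 512
  Digit '1' (value 1) x 2^8 = 256
  Digit '0' (value 0) x 2^7 = 0
  Digit '1' (value 1) x 2^6 = 64
  Digit '0' (value 0) x 2^5 = 0
  Digit '0' (value 0) x 2^4 = 0
  Digit '0' (value 0) x 2^3 = 0
  Digit '1' (value 1) x 2^2 = 4
  Digit '1' (value 1) x 2^1 = 2
  Digit '0' (value 0) x 2^0 = 0
Sum = 4934

4934


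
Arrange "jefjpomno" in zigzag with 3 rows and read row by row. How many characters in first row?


Zigzag "jefjpomno" into 3 rows:
Placing characters:
  'j' => row 0
  'e' => row 1
  'f' => row 2
  'j' => row 1
  'p' => row 0
  'o' => row 1
  'm' => row 2
  'n' => row 1
  'o' => row 0
Rows:
  Row 0: "jpo"
  Row 1: "ejon"
  Row 2: "fm"
First row length: 3

3


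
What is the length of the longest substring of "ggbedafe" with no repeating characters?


Input: "ggbedafe"
Sliding window (track last position of each char):
  Position 0 ('g'): window [0,0] length 1 -- new best
  Position 1 ('g'): repeat (last at 0), move window start to 1
  Position 1 ('g'): window [1,1] length 1
  Position 2 ('b'): window [1,2] length 2 -- new best
  Position 3 ('e'): window [1,3] length 3 -- new best
  Position 4 ('d'): window [1,4] length 4 -- new best
  Position 5 ('a'): window [1,5] length 5 -- new best
  Position 6 ('f'): window [1,6] length 6 -- new best
  Position 7 ('e'): repeat (last at 3), move window start to 4
  Position 7 ('e'): window [4,7] length 4
Longest substring with no repeats: "gbedaf" with length 6

6


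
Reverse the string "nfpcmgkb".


Input: nfpcmgkb
Reading characters right to left:
  Position 7: 'b'
  Position 6: 'k'
  Position 5: 'g'
  Position 4: 'm'
  Position 3: 'c'
  Position 2: 'p'
  Position 1: 'f'
  Position 0: 'n'
Reversed: bkgmcpfn

bkgmcpfn


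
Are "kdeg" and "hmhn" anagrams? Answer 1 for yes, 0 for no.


Strings: "kdeg", "hmhn"
Sorted first:  degk
Sorted second: hhmn
Differ at position 0: 'd' vs 'h' => not anagrams

0


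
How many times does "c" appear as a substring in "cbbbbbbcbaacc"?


Searching for "c" in "cbbbbbbcbaacc"
Scanning each position:
  Position 0: "c" => MATCH
  Position 1: "b" => no
  Position 2: "b" => no
  Position 3: "b" => no
  Position 4: "b" => no
  Position 5: "b" => no
  Position 6: "b" => no
  Position 7: "c" => MATCH
  Position 8: "b" => no
  Position 9: "a" => no
  Position 10: "a" => no
  Position 11: "c" => MATCH
  Position 12: "c" => MATCH
Total occurrences: 4

4


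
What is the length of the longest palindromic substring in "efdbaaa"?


Input: "efdbaaa"
Checking substrings for palindromes:
  [4:7] "aaa" (len 3) => palindrome
  [4:6] "aa" (len 2) => palindrome
  [5:7] "aa" (len 2) => palindrome
Longest palindromic substring: "aaa" with length 3

3


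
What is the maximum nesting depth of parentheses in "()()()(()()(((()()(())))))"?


Input: "()()()(()()(((()()(())))))"
Tracking depth:
  Position 0 '(': depth becomes 1
  Position 1 ')': depth becomes 0
  Position 2 '(': depth becomes 1
  Position 3 ')': depth becomes 0
  Position 4 '(': depth becomes 1
  Position 5 ')': depth becomes 0
  Position 6 '(': depth becomes 1
  Position 7 '(': depth becomes 2
  Position 8 ')': depth becomes 1
  Position 9 '(': depth becomes 2
  Position 10 ')': depth becomes 1
  Position 11 '(': depth becomes 2
  Position 12 '(': depth becomes 3
  Position 13 '(': depth becomes 4
  Position 14 '(': depth becomes 5
  Position 15 ')': depth becomes 4
  Position 16 '(': depth becomes 5
  Position 17 ')': depth becomes 4
  Position 18 '(': depth becomes 5
  Position 19 '(': depth becomes 6
  Position 20 ')': depth becomes 5
  Position 21 ')': depth becomes 4
  Position 22 ')': depth becomes 3
  Position 23 ')': depth becomes 2
  Position 24 ')': depth becomes 1
  Position 25 ')': depth becomes 0
Maximum depth reached: 6

6


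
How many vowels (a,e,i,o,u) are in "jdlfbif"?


Input: jdlfbif
Checking each character:
  'j' at position 0: consonant
  'd' at position 1: consonant
  'l' at position 2: consonant
  'f' at position 3: consonant
  'b' at position 4: consonant
  'i' at position 5: vowel (running total: 1)
  'f' at position 6: consonant
Total vowels: 1

1


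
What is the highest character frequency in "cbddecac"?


Input: cbddecac
Character counts:
  'a': 1
  'b': 1
  'c': 3
  'd': 2
  'e': 1
Maximum frequency: 3

3


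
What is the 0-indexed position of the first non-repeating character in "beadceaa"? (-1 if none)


Input: beadceaa
Character frequencies:
  'a': 3
  'b': 1
  'c': 1
  'd': 1
  'e': 2
Scanning left to right for freq == 1:
  Position 0 ('b'): unique! => answer = 0

0


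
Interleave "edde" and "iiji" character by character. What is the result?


Interleaving "edde" and "iiji":
  Position 0: 'e' from first, 'i' from second => "ei"
  Position 1: 'd' from first, 'i' from second => "di"
  Position 2: 'd' from first, 'j' from second => "dj"
  Position 3: 'e' from first, 'i' from second => "ei"
Result: eididjei

eididjei


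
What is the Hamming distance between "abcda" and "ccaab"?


Comparing "abcda" and "ccaab" position by position:
  Position 0: 'a' vs 'c' => differ
  Position 1: 'b' vs 'c' => differ
  Position 2: 'c' vs 'a' => differ
  Position 3: 'd' vs 'a' => differ
  Position 4: 'a' vs 'b' => differ
Total differences (Hamming distance): 5

5


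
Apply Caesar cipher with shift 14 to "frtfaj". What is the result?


Caesar cipher: shift "frtfaj" by 14
  'f' (pos 5) + 14 = pos 19 = 't'
  'r' (pos 17) + 14 = pos 5 = 'f'
  't' (pos 19) + 14 = pos 7 = 'h'
  'f' (pos 5) + 14 = pos 19 = 't'
  'a' (pos 0) + 14 = pos 14 = 'o'
  'j' (pos 9) + 14 = pos 23 = 'x'
Result: tfhtox

tfhtox


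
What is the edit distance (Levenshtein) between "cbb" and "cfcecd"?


Computing edit distance: "cbb" -> "cfcecd"
DP table:
           c    f    c    e    c    d
      0    1    2    3    4    5    6
  c   1    0    1    2    3    4    5
  b   2    1    1    2    3    4    5
  b   3    2    2    2    3    4    5
Edit distance = dp[3][6] = 5

5


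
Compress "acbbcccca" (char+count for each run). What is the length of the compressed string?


Input: acbbcccca
Runs:
  'a' x 1 => "a1"
  'c' x 1 => "c1"
  'b' x 2 => "b2"
  'c' x 4 => "c4"
  'a' x 1 => "a1"
Compressed: "a1c1b2c4a1"
Compressed length: 10

10


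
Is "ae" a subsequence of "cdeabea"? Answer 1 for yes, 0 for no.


Check if "ae" is a subsequence of "cdeabea"
Greedy scan:
  Position 0 ('c'): no match needed
  Position 1 ('d'): no match needed
  Position 2 ('e'): no match needed
  Position 3 ('a'): matches sub[0] = 'a'
  Position 4 ('b'): no match needed
  Position 5 ('e'): matches sub[1] = 'e'
  Position 6 ('a'): no match needed
All 2 characters matched => is a subsequence

1


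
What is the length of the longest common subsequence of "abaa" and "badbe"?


LCS of "abaa" and "badbe"
DP table:
           b    a    d    b    e
      0    0    0    0    0    0
  a   0    0    1    1    1    1
  b   0    1    1    1    2    2
  a   0    1    2    2    2    2
  a   0    1    2    2    2    2
LCS length = dp[4][5] = 2

2


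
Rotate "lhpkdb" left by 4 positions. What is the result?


Input: "lhpkdb", rotate left by 4
First 4 characters: "lhpk"
Remaining characters: "db"
Concatenate remaining + first: "db" + "lhpk" = "dblhpk"

dblhpk


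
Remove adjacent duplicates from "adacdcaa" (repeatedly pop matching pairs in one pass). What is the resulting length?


Input: adacdcaa
Stack-based adjacent duplicate removal:
  Read 'a': push. Stack: a
  Read 'd': push. Stack: ad
  Read 'a': push. Stack: ada
  Read 'c': push. Stack: adac
  Read 'd': push. Stack: adacd
  Read 'c': push. Stack: adacdc
  Read 'a': push. Stack: adacdca
  Read 'a': matches stack top 'a' => pop. Stack: adacdc
Final stack: "adacdc" (length 6)

6


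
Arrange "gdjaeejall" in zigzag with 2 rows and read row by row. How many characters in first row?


Zigzag "gdjaeejall" into 2 rows:
Placing characters:
  'g' => row 0
  'd' => row 1
  'j' => row 0
  'a' => row 1
  'e' => row 0
  'e' => row 1
  'j' => row 0
  'a' => row 1
  'l' => row 0
  'l' => row 1
Rows:
  Row 0: "gjejl"
  Row 1: "daeal"
First row length: 5

5


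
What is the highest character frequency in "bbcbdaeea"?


Input: bbcbdaeea
Character counts:
  'a': 2
  'b': 3
  'c': 1
  'd': 1
  'e': 2
Maximum frequency: 3

3


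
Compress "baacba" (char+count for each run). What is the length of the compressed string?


Input: baacba
Runs:
  'b' x 1 => "b1"
  'a' x 2 => "a2"
  'c' x 1 => "c1"
  'b' x 1 => "b1"
  'a' x 1 => "a1"
Compressed: "b1a2c1b1a1"
Compressed length: 10

10


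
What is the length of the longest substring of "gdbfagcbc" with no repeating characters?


Input: "gdbfagcbc"
Sliding window (track last position of each char):
  Position 0 ('g'): window [0,0] length 1 -- new best
  Position 1 ('d'): window [0,1] length 2 -- new best
  Position 2 ('b'): window [0,2] length 3 -- new best
  Position 3 ('f'): window [0,3] length 4 -- new best
  Position 4 ('a'): window [0,4] length 5 -- new best
  Position 5 ('g'): repeat (last at 0), move window start to 1
  Position 5 ('g'): window [1,5] length 5
  Position 6 ('c'): window [1,6] length 6 -- new best
  Position 7 ('b'): repeat (last at 2), move window start to 3
  Position 7 ('b'): window [3,7] length 5
  Position 8 ('c'): repeat (last at 6), move window start to 7
  Position 8 ('c'): window [7,8] length 2
Longest substring with no repeats: "dbfagc" with length 6

6
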